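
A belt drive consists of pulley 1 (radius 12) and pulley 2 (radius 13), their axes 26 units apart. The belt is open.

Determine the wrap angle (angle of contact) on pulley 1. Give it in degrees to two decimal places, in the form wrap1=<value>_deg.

open belt: β = asin((r2−r1)/C) = asin(1/26) = 2.2042°
wrap1 = π − 2β = 175.5915°
wrap2 = π + 2β = 184.4085°

wrap1=175.59_deg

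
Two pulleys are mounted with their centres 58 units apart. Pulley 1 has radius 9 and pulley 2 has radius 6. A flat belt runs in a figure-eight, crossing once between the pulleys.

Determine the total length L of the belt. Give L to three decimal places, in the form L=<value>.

crossed belt: β = asin((r1+r2)/C) = asin(15/58) = 14.9882°
wrap1 = wrap2 = π + 2β = 209.9765°
tangent length = C·cosβ = 56.0268
L = (r1+r2)·wrap + 2·C·cosβ = 15·3.6648 + 2·56.0268 = 167.0253

L=167.025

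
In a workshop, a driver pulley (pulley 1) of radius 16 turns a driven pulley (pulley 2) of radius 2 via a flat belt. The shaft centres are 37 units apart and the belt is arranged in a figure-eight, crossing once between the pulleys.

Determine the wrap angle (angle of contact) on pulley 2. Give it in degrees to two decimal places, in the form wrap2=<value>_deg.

wrap2=238.22_deg

crossed belt: β = asin((r1+r2)/C) = asin(18/37) = 29.1099°
wrap1 = wrap2 = π + 2β = 238.2198°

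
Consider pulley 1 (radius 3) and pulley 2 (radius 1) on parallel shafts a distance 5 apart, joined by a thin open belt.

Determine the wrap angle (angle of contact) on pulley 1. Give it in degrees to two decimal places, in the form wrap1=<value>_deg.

open belt: β = asin((r2−r1)/C) = asin(-2/5) = -23.5782°
wrap1 = π − 2β = 227.1564°
wrap2 = π + 2β = 132.8436°

wrap1=227.16_deg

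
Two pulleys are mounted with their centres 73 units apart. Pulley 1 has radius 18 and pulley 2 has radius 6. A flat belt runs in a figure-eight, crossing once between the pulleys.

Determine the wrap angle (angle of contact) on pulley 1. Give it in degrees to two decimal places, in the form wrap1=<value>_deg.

wrap1=218.39_deg

crossed belt: β = asin((r1+r2)/C) = asin(24/73) = 19.1940°
wrap1 = wrap2 = π + 2β = 218.3879°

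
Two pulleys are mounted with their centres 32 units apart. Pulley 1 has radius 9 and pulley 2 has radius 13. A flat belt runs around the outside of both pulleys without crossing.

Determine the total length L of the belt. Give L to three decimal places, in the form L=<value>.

L=133.616

open belt: β = asin((r2−r1)/C) = asin(4/32) = 7.1808°
wrap1 = π − 2β = 165.6385°
wrap2 = π + 2β = 194.3615°
tangent length = C·cosβ = 31.7490
L = r1·wrap1 + r2·wrap2 + 2·C·cosβ = 9·2.8909 + 13·3.3922 + 2·31.7490 = 133.6157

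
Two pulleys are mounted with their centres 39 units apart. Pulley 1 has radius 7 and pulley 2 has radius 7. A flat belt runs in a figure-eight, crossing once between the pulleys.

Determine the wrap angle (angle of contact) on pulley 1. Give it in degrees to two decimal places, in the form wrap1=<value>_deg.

crossed belt: β = asin((r1+r2)/C) = asin(14/39) = 21.0372°
wrap1 = wrap2 = π + 2β = 222.0744°

wrap1=222.07_deg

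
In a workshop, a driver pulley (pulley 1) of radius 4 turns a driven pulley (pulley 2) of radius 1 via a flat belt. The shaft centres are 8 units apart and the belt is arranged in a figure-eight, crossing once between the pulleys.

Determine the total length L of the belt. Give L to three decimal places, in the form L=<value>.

crossed belt: β = asin((r1+r2)/C) = asin(5/8) = 38.6822°
wrap1 = wrap2 = π + 2β = 257.3644°
tangent length = C·cosβ = 6.2450
L = (r1+r2)·wrap + 2·C·cosβ = 5·4.4919 + 2·6.2450 = 34.9493

L=34.949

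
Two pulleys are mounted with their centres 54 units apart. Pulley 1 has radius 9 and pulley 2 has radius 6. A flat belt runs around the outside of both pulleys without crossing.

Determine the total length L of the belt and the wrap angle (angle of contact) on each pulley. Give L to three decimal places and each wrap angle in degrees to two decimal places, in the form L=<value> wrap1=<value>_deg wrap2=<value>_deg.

L=155.291 wrap1=186.37_deg wrap2=173.63_deg

open belt: β = asin((r2−r1)/C) = asin(-3/54) = -3.1847°
wrap1 = π − 2β = 186.3695°
wrap2 = π + 2β = 173.6305°
tangent length = C·cosβ = 53.9166
L = r1·wrap1 + r2·wrap2 + 2·C·cosβ = 9·3.2528 + 6·3.0304 + 2·53.9166 = 155.2906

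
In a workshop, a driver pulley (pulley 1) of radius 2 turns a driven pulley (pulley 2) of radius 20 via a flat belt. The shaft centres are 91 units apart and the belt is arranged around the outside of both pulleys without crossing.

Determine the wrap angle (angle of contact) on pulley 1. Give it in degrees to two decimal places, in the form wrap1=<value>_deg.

open belt: β = asin((r2−r1)/C) = asin(18/91) = 11.4085°
wrap1 = π − 2β = 157.1831°
wrap2 = π + 2β = 202.8169°

wrap1=157.18_deg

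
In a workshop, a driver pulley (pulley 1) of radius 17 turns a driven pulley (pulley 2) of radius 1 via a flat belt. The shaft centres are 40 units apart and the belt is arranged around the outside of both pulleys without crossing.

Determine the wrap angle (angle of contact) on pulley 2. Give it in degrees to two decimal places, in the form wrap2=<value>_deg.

wrap2=132.84_deg

open belt: β = asin((r2−r1)/C) = asin(-16/40) = -23.5782°
wrap1 = π − 2β = 227.1564°
wrap2 = π + 2β = 132.8436°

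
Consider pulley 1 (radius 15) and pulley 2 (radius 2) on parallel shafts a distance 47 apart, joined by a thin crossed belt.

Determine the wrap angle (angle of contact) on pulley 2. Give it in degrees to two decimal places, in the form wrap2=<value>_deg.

crossed belt: β = asin((r1+r2)/C) = asin(17/47) = 21.2048°
wrap1 = wrap2 = π + 2β = 222.4095°

wrap2=222.41_deg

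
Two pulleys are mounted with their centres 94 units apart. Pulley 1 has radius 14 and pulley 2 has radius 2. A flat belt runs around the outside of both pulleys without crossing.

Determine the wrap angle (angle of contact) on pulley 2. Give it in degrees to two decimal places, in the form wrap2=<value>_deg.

wrap2=165.33_deg

open belt: β = asin((r2−r1)/C) = asin(-12/94) = -7.3344°
wrap1 = π − 2β = 194.6687°
wrap2 = π + 2β = 165.3313°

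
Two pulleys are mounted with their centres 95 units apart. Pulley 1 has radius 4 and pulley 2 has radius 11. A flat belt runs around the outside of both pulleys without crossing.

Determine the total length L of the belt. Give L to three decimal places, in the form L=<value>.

open belt: β = asin((r2−r1)/C) = asin(7/95) = 4.2256°
wrap1 = π − 2β = 171.5488°
wrap2 = π + 2β = 188.4512°
tangent length = C·cosβ = 94.7418
L = r1·wrap1 + r2·wrap2 + 2·C·cosβ = 4·2.9941 + 11·3.2891 + 2·94.7418 = 237.6399

L=237.640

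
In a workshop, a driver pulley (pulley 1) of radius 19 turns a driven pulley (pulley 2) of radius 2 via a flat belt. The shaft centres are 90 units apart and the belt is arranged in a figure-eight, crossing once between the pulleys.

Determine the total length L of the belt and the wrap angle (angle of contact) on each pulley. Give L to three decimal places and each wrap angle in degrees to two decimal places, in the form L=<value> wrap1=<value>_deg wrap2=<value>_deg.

crossed belt: β = asin((r1+r2)/C) = asin(21/90) = 13.4934°
wrap1 = wrap2 = π + 2β = 206.9868°
tangent length = C·cosβ = 87.5157
L = (r1+r2)·wrap + 2·C·cosβ = 21·3.6126 + 2·87.5157 = 250.8960

L=250.896 wrap1=206.99_deg wrap2=206.99_deg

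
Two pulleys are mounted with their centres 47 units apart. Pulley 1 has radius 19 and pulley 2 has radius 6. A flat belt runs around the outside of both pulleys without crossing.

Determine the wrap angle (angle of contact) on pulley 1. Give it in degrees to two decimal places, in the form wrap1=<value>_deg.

wrap1=212.11_deg

open belt: β = asin((r2−r1)/C) = asin(-13/47) = -16.0571°
wrap1 = π − 2β = 212.1143°
wrap2 = π + 2β = 147.8857°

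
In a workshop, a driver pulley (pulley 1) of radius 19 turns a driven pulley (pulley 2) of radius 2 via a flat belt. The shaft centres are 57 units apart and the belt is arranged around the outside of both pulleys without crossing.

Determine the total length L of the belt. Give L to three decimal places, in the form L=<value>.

open belt: β = asin((r2−r1)/C) = asin(-17/57) = -17.3523°
wrap1 = π − 2β = 214.7045°
wrap2 = π + 2β = 145.2955°
tangent length = C·cosβ = 54.4059
L = r1·wrap1 + r2·wrap2 + 2·C·cosβ = 19·3.7473 + 2·2.5359 + 2·54.4059 = 185.0822

L=185.082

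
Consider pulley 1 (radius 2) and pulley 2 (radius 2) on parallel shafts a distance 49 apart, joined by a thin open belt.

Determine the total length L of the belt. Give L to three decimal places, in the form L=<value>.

L=110.566

open belt: β = asin((r2−r1)/C) = asin(0/49) = 0.0000°
wrap1 = π − 2β = 180.0000°
wrap2 = π + 2β = 180.0000°
tangent length = C·cosβ = 49.0000
L = r1·wrap1 + r2·wrap2 + 2·C·cosβ = 2·3.1416 + 2·3.1416 + 2·49.0000 = 110.5664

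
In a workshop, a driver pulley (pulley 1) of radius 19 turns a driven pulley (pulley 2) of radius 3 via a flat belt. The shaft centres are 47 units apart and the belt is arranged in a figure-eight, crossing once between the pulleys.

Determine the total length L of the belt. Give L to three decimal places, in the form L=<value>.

L=173.615

crossed belt: β = asin((r1+r2)/C) = asin(22/47) = 27.9101°
wrap1 = wrap2 = π + 2β = 235.8201°
tangent length = C·cosβ = 41.5331
L = (r1+r2)·wrap + 2·C·cosβ = 22·4.1158 + 2·41.5331 = 173.6147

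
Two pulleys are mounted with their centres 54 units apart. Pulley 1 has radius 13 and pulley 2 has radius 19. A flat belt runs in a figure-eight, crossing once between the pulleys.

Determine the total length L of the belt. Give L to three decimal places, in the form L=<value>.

L=228.119

crossed belt: β = asin((r1+r2)/C) = asin(32/54) = 36.3412°
wrap1 = wrap2 = π + 2β = 252.6824°
tangent length = C·cosβ = 43.4971
L = (r1+r2)·wrap + 2·C·cosβ = 32·4.4101 + 2·43.4971 = 228.1187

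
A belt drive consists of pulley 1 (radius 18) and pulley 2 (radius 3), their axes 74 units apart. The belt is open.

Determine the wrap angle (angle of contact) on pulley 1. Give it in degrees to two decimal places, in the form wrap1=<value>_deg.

wrap1=203.39_deg

open belt: β = asin((r2−r1)/C) = asin(-15/74) = -11.6951°
wrap1 = π − 2β = 203.3901°
wrap2 = π + 2β = 156.6099°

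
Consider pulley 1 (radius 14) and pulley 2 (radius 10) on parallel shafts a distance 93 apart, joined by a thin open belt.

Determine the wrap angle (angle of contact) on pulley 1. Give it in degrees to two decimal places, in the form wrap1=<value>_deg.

wrap1=184.93_deg

open belt: β = asin((r2−r1)/C) = asin(-4/93) = -2.4651°
wrap1 = π − 2β = 184.9302°
wrap2 = π + 2β = 175.0698°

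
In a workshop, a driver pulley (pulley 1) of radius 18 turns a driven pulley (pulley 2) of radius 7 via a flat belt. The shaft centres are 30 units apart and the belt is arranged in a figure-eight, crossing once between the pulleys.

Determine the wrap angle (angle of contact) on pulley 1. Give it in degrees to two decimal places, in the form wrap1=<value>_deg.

wrap1=292.89_deg

crossed belt: β = asin((r1+r2)/C) = asin(25/30) = 56.4427°
wrap1 = wrap2 = π + 2β = 292.8854°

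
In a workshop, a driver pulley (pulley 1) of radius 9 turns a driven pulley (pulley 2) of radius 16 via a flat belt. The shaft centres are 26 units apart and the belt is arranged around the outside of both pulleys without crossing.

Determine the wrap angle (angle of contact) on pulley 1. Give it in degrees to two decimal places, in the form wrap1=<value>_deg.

open belt: β = asin((r2−r1)/C) = asin(7/26) = 15.6185°
wrap1 = π − 2β = 148.7630°
wrap2 = π + 2β = 211.2370°

wrap1=148.76_deg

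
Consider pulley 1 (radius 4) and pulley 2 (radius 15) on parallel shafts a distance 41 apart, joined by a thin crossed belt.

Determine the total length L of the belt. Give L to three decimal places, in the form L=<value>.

crossed belt: β = asin((r1+r2)/C) = asin(19/41) = 27.6077°
wrap1 = wrap2 = π + 2β = 235.2153°
tangent length = C·cosβ = 36.3318
L = (r1+r2)·wrap + 2·C·cosβ = 19·4.1053 + 2·36.3318 = 150.6640

L=150.664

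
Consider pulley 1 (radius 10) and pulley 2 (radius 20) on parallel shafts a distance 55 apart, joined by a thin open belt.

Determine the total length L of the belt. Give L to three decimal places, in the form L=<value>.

open belt: β = asin((r2−r1)/C) = asin(10/55) = 10.4757°
wrap1 = π − 2β = 159.0486°
wrap2 = π + 2β = 200.9514°
tangent length = C·cosβ = 54.0833
L = r1·wrap1 + r2·wrap2 + 2·C·cosβ = 10·2.7759 + 20·3.5073 + 2·54.0833 = 206.0710

L=206.071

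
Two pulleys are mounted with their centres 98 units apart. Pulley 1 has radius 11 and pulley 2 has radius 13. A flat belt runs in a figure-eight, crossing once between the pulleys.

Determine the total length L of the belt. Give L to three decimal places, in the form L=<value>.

crossed belt: β = asin((r1+r2)/C) = asin(24/98) = 14.1758°
wrap1 = wrap2 = π + 2β = 208.3516°
tangent length = C·cosβ = 95.0158
L = (r1+r2)·wrap + 2·C·cosβ = 24·3.6364 + 2·95.0158 = 277.3057

L=277.306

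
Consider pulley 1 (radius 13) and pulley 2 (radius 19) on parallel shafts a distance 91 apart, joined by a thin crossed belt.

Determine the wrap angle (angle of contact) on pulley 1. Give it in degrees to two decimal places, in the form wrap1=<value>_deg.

wrap1=221.18_deg

crossed belt: β = asin((r1+r2)/C) = asin(32/91) = 20.5882°
wrap1 = wrap2 = π + 2β = 221.1763°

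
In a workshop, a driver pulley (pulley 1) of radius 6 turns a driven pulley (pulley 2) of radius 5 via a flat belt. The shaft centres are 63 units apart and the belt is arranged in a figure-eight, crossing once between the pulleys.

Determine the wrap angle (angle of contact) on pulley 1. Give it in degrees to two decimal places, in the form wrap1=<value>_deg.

wrap1=200.11_deg

crossed belt: β = asin((r1+r2)/C) = asin(11/63) = 10.0556°
wrap1 = wrap2 = π + 2β = 200.1111°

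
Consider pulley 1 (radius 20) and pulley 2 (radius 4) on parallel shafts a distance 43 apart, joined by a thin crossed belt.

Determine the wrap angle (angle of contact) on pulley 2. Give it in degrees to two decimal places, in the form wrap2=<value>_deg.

wrap2=247.85_deg

crossed belt: β = asin((r1+r2)/C) = asin(24/43) = 33.9272°
wrap1 = wrap2 = π + 2β = 247.8545°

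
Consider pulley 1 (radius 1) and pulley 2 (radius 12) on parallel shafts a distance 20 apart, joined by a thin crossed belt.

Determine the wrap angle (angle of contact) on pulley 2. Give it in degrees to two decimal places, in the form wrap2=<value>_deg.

crossed belt: β = asin((r1+r2)/C) = asin(13/20) = 40.5416°
wrap1 = wrap2 = π + 2β = 261.0832°

wrap2=261.08_deg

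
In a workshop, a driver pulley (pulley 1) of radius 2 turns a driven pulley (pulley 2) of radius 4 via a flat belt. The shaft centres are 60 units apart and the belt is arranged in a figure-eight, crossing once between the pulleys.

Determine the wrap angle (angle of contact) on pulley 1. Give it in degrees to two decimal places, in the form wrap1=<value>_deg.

crossed belt: β = asin((r1+r2)/C) = asin(6/60) = 5.7392°
wrap1 = wrap2 = π + 2β = 191.4783°

wrap1=191.48_deg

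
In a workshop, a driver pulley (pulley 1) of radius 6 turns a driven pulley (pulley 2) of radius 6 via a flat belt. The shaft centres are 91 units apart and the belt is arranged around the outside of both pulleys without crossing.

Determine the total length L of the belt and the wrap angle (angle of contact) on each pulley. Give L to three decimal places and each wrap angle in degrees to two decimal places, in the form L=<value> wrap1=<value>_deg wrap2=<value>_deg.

open belt: β = asin((r2−r1)/C) = asin(0/91) = 0.0000°
wrap1 = π − 2β = 180.0000°
wrap2 = π + 2β = 180.0000°
tangent length = C·cosβ = 91.0000
L = r1·wrap1 + r2·wrap2 + 2·C·cosβ = 6·3.1416 + 6·3.1416 + 2·91.0000 = 219.6991

L=219.699 wrap1=180.00_deg wrap2=180.00_deg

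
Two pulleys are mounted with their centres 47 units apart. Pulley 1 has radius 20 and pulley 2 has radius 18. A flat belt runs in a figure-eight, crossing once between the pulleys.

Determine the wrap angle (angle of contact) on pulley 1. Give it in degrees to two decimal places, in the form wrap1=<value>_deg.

crossed belt: β = asin((r1+r2)/C) = asin(38/47) = 53.9507°
wrap1 = wrap2 = π + 2β = 287.9013°

wrap1=287.90_deg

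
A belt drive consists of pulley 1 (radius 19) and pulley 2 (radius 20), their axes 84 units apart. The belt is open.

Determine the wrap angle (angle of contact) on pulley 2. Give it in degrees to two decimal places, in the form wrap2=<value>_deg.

wrap2=181.36_deg

open belt: β = asin((r2−r1)/C) = asin(1/84) = 0.6821°
wrap1 = π − 2β = 178.6358°
wrap2 = π + 2β = 181.3642°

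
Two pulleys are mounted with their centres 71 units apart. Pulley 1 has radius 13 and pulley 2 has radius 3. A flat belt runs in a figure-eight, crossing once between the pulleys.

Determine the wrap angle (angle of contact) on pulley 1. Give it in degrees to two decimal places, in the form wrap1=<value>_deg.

wrap1=206.05_deg

crossed belt: β = asin((r1+r2)/C) = asin(16/71) = 13.0236°
wrap1 = wrap2 = π + 2β = 206.0472°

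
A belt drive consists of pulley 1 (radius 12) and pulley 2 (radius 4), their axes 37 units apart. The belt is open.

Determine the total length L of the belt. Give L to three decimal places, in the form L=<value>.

L=126.002

open belt: β = asin((r2−r1)/C) = asin(-8/37) = -12.4869°
wrap1 = π − 2β = 204.9738°
wrap2 = π + 2β = 155.0262°
tangent length = C·cosβ = 36.1248
L = r1·wrap1 + r2·wrap2 + 2·C·cosβ = 12·3.5775 + 4·2.7057 + 2·36.1248 = 126.0020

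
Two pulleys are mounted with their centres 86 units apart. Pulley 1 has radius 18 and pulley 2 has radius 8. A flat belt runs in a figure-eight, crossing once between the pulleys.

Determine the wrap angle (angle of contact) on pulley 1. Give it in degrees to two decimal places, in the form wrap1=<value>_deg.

crossed belt: β = asin((r1+r2)/C) = asin(26/86) = 17.5973°
wrap1 = wrap2 = π + 2β = 215.1947°

wrap1=215.19_deg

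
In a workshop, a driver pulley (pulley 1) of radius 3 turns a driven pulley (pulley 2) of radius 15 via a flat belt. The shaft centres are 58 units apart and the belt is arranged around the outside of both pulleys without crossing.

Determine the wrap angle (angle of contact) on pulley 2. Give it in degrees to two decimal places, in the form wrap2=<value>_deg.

open belt: β = asin((r2−r1)/C) = asin(12/58) = 11.9405°
wrap1 = π − 2β = 156.1189°
wrap2 = π + 2β = 203.8811°

wrap2=203.88_deg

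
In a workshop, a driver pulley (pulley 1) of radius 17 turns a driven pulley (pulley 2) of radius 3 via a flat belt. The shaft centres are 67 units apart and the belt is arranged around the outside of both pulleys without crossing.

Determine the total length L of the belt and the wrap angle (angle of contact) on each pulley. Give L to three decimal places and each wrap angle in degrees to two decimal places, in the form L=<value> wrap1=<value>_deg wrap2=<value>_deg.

open belt: β = asin((r2−r1)/C) = asin(-14/67) = -12.0611°
wrap1 = π − 2β = 204.1223°
wrap2 = π + 2β = 155.8777°
tangent length = C·cosβ = 65.5210
L = r1·wrap1 + r2·wrap2 + 2·C·cosβ = 17·3.5626 + 3·2.7206 + 2·65.5210 = 199.7680

L=199.768 wrap1=204.12_deg wrap2=155.88_deg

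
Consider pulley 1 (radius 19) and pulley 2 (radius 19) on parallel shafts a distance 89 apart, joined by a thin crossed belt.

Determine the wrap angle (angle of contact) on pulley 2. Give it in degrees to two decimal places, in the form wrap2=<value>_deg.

wrap2=230.55_deg

crossed belt: β = asin((r1+r2)/C) = asin(38/89) = 25.2752°
wrap1 = wrap2 = π + 2β = 230.5504°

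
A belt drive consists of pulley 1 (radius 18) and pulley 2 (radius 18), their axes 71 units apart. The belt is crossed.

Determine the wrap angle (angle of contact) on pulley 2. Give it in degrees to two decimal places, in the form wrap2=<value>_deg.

wrap2=240.93_deg

crossed belt: β = asin((r1+r2)/C) = asin(36/71) = 30.4670°
wrap1 = wrap2 = π + 2β = 240.9340°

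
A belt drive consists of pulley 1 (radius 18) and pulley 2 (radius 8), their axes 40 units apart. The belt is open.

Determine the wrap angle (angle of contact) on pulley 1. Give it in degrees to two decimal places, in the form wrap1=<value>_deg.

wrap1=208.96_deg

open belt: β = asin((r2−r1)/C) = asin(-10/40) = -14.4775°
wrap1 = π − 2β = 208.9550°
wrap2 = π + 2β = 151.0450°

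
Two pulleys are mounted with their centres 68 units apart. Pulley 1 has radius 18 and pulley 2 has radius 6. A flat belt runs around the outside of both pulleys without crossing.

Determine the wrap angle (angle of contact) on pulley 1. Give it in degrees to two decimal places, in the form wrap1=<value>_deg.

wrap1=200.33_deg

open belt: β = asin((r2−r1)/C) = asin(-12/68) = -10.1642°
wrap1 = π − 2β = 200.3285°
wrap2 = π + 2β = 159.6715°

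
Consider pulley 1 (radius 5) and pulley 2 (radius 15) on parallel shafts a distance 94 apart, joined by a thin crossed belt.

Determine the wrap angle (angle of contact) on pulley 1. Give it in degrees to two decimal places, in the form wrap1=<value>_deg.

wrap1=204.57_deg

crossed belt: β = asin((r1+r2)/C) = asin(20/94) = 12.2845°
wrap1 = wrap2 = π + 2β = 204.5690°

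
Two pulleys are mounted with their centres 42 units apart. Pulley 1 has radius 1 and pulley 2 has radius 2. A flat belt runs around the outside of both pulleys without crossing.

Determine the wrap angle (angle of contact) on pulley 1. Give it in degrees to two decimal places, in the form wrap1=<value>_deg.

open belt: β = asin((r2−r1)/C) = asin(1/42) = 1.3643°
wrap1 = π − 2β = 177.2714°
wrap2 = π + 2β = 182.7286°

wrap1=177.27_deg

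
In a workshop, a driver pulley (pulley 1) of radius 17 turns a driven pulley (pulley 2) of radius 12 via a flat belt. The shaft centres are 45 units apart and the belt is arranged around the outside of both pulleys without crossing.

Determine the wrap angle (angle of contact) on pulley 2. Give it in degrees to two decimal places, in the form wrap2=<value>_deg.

wrap2=167.24_deg

open belt: β = asin((r2−r1)/C) = asin(-5/45) = -6.3794°
wrap1 = π − 2β = 192.7587°
wrap2 = π + 2β = 167.2413°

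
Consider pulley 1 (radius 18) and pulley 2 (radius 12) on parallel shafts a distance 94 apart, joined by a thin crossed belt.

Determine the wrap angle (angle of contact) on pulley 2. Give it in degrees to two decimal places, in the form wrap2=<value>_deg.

crossed belt: β = asin((r1+r2)/C) = asin(30/94) = 18.6115°
wrap1 = wrap2 = π + 2β = 217.2229°

wrap2=217.22_deg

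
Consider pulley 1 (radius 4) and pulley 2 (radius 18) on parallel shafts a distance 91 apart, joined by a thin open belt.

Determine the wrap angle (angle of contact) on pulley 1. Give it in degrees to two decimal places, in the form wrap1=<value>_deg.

wrap1=162.30_deg

open belt: β = asin((r2−r1)/C) = asin(14/91) = 8.8499°
wrap1 = π − 2β = 162.3002°
wrap2 = π + 2β = 197.6998°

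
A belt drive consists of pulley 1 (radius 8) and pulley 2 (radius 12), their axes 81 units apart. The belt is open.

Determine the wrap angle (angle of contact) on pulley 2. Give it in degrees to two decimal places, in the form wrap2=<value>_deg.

open belt: β = asin((r2−r1)/C) = asin(4/81) = 2.8306°
wrap1 = π − 2β = 174.3389°
wrap2 = π + 2β = 185.6611°

wrap2=185.66_deg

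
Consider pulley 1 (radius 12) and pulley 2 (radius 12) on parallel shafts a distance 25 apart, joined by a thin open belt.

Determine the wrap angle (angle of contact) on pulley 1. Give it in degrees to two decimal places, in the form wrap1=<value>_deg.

wrap1=180.00_deg

open belt: β = asin((r2−r1)/C) = asin(0/25) = 0.0000°
wrap1 = π − 2β = 180.0000°
wrap2 = π + 2β = 180.0000°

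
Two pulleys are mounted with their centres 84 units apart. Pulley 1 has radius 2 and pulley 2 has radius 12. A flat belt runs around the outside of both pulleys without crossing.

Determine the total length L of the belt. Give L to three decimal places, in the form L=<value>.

L=213.174

open belt: β = asin((r2−r1)/C) = asin(10/84) = 6.8371°
wrap1 = π − 2β = 166.3257°
wrap2 = π + 2β = 193.6743°
tangent length = C·cosβ = 83.4026
L = r1·wrap1 + r2·wrap2 + 2·C·cosβ = 2·2.9029 + 12·3.3803 + 2·83.4026 = 213.1742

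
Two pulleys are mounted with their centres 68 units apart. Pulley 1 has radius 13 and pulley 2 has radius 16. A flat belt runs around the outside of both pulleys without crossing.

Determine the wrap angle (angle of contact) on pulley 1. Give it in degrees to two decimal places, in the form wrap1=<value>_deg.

open belt: β = asin((r2−r1)/C) = asin(3/68) = 2.5286°
wrap1 = π − 2β = 174.9428°
wrap2 = π + 2β = 185.0572°

wrap1=174.94_deg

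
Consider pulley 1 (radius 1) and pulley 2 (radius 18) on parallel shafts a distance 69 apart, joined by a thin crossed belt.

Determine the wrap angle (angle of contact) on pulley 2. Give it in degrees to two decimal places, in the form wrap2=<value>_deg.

crossed belt: β = asin((r1+r2)/C) = asin(19/69) = 15.9836°
wrap1 = wrap2 = π + 2β = 211.9672°

wrap2=211.97_deg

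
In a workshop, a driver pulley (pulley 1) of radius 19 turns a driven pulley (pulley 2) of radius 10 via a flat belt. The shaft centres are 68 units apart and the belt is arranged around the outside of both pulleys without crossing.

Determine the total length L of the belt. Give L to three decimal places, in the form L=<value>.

L=228.299

open belt: β = asin((r2−r1)/C) = asin(-9/68) = -7.6056°
wrap1 = π − 2β = 195.2112°
wrap2 = π + 2β = 164.7888°
tangent length = C·cosβ = 67.4018
L = r1·wrap1 + r2·wrap2 + 2·C·cosβ = 19·3.4071 + 10·2.8761 + 2·67.4018 = 228.2991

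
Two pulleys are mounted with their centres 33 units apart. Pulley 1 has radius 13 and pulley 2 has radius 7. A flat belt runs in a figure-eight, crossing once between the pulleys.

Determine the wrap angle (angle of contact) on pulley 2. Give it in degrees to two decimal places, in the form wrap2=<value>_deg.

wrap2=254.61_deg

crossed belt: β = asin((r1+r2)/C) = asin(20/33) = 37.3052°
wrap1 = wrap2 = π + 2β = 254.6104°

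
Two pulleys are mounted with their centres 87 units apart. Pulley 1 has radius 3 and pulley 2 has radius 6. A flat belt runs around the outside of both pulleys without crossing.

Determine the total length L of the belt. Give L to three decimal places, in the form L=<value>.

open belt: β = asin((r2−r1)/C) = asin(3/87) = 1.9761°
wrap1 = π − 2β = 176.0478°
wrap2 = π + 2β = 183.9522°
tangent length = C·cosβ = 86.9483
L = r1·wrap1 + r2·wrap2 + 2·C·cosβ = 3·3.0726 + 6·3.2106 + 2·86.9483 = 202.3778

L=202.378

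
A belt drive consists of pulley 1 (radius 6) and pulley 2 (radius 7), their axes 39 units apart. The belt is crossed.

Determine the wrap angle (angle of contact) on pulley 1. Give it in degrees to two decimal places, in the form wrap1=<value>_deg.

wrap1=218.94_deg

crossed belt: β = asin((r1+r2)/C) = asin(13/39) = 19.4712°
wrap1 = wrap2 = π + 2β = 218.9424°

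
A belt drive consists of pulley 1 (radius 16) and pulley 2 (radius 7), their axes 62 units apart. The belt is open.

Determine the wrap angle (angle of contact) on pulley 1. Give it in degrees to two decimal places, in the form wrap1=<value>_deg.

wrap1=196.69_deg

open belt: β = asin((r2−r1)/C) = asin(-9/62) = -8.3466°
wrap1 = π − 2β = 196.6932°
wrap2 = π + 2β = 163.3068°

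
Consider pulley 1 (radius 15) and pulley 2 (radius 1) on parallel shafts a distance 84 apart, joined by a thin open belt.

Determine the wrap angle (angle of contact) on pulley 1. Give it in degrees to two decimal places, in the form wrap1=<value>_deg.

wrap1=199.19_deg

open belt: β = asin((r2−r1)/C) = asin(-14/84) = -9.5941°
wrap1 = π − 2β = 199.1881°
wrap2 = π + 2β = 160.8119°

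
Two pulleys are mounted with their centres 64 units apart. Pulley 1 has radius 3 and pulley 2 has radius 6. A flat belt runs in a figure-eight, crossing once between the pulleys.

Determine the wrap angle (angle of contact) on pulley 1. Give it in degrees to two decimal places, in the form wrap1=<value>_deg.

crossed belt: β = asin((r1+r2)/C) = asin(9/64) = 8.0840°
wrap1 = wrap2 = π + 2β = 196.1680°

wrap1=196.17_deg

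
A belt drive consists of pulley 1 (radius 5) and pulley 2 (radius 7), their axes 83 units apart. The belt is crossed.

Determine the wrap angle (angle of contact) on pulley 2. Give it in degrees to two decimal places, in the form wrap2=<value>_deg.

wrap2=196.63_deg

crossed belt: β = asin((r1+r2)/C) = asin(12/83) = 8.3129°
wrap1 = wrap2 = π + 2β = 196.6257°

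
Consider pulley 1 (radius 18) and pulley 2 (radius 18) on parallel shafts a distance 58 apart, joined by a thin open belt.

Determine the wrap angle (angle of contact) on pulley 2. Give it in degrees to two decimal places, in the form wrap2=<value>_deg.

wrap2=180.00_deg

open belt: β = asin((r2−r1)/C) = asin(0/58) = 0.0000°
wrap1 = π − 2β = 180.0000°
wrap2 = π + 2β = 180.0000°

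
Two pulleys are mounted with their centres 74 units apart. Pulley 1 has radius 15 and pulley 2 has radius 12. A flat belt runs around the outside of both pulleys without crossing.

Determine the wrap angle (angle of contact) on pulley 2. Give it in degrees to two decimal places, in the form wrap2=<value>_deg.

wrap2=175.35_deg

open belt: β = asin((r2−r1)/C) = asin(-3/74) = -2.3234°
wrap1 = π − 2β = 184.6469°
wrap2 = π + 2β = 175.3531°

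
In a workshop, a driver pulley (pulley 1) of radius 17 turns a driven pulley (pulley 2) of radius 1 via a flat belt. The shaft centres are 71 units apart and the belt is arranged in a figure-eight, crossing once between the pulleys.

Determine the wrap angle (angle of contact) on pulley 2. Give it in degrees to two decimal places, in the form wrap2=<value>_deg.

crossed belt: β = asin((r1+r2)/C) = asin(18/71) = 14.6860°
wrap1 = wrap2 = π + 2β = 209.3719°

wrap2=209.37_deg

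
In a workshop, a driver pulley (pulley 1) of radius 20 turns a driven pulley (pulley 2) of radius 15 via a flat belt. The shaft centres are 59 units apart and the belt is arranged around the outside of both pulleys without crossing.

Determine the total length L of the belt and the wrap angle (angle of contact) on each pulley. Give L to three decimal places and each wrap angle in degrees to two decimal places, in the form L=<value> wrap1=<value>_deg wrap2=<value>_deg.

L=228.380 wrap1=189.72_deg wrap2=170.28_deg

open belt: β = asin((r2−r1)/C) = asin(-5/59) = -4.8614°
wrap1 = π − 2β = 189.7228°
wrap2 = π + 2β = 170.2772°
tangent length = C·cosβ = 58.7878
L = r1·wrap1 + r2·wrap2 + 2·C·cosβ = 20·3.3113 + 15·2.9719 + 2·58.7878 = 228.3797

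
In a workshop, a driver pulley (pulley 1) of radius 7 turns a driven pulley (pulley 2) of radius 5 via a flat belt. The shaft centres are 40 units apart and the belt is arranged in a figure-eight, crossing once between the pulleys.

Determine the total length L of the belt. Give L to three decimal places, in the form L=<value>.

crossed belt: β = asin((r1+r2)/C) = asin(12/40) = 17.4576°
wrap1 = wrap2 = π + 2β = 214.9152°
tangent length = C·cosβ = 38.1576
L = (r1+r2)·wrap + 2·C·cosβ = 12·3.7510 + 2·38.1576 = 121.3269

L=121.327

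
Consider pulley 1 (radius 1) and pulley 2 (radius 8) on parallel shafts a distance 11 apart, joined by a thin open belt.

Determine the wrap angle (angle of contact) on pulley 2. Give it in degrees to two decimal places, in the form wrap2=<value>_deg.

open belt: β = asin((r2−r1)/C) = asin(7/11) = 39.5212°
wrap1 = π − 2β = 100.9576°
wrap2 = π + 2β = 259.0424°

wrap2=259.04_deg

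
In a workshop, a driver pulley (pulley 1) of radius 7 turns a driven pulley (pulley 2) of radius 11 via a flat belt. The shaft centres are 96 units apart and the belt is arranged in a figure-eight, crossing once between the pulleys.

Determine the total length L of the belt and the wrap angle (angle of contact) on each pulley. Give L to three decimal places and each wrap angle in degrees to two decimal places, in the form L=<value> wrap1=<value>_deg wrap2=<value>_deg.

L=251.934 wrap1=201.61_deg wrap2=201.61_deg

crossed belt: β = asin((r1+r2)/C) = asin(18/96) = 10.8069°
wrap1 = wrap2 = π + 2β = 201.6138°
tangent length = C·cosβ = 94.2974
L = (r1+r2)·wrap + 2·C·cosβ = 18·3.5188 + 2·94.2974 = 251.9337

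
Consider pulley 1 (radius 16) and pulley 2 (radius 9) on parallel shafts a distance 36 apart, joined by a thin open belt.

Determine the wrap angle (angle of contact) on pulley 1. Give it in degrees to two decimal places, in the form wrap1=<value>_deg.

wrap1=202.42_deg

open belt: β = asin((r2−r1)/C) = asin(-7/36) = -11.2123°
wrap1 = π − 2β = 202.4245°
wrap2 = π + 2β = 157.5755°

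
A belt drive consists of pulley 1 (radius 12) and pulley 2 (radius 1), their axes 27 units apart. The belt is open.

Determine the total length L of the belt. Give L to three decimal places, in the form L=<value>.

open belt: β = asin((r2−r1)/C) = asin(-11/27) = -24.0421°
wrap1 = π − 2β = 228.0842°
wrap2 = π + 2β = 131.9158°
tangent length = C·cosβ = 24.6577
L = r1·wrap1 + r2·wrap2 + 2·C·cosβ = 12·3.9808 + 1·2.3024 + 2·24.6577 = 99.3875

L=99.388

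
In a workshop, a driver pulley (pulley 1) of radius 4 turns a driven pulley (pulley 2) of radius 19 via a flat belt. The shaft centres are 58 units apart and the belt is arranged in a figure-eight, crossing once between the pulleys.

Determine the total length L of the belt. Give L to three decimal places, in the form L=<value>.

crossed belt: β = asin((r1+r2)/C) = asin(23/58) = 23.3628°
wrap1 = wrap2 = π + 2β = 226.7256°
tangent length = C·cosβ = 53.2447
L = (r1+r2)·wrap + 2·C·cosβ = 23·3.9571 + 2·53.2447 = 197.5029

L=197.503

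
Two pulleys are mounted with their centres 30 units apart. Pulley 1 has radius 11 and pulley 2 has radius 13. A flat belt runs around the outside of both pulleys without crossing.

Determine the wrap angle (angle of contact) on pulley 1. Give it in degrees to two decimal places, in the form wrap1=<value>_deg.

wrap1=172.35_deg

open belt: β = asin((r2−r1)/C) = asin(2/30) = 3.8226°
wrap1 = π − 2β = 172.3549°
wrap2 = π + 2β = 187.6451°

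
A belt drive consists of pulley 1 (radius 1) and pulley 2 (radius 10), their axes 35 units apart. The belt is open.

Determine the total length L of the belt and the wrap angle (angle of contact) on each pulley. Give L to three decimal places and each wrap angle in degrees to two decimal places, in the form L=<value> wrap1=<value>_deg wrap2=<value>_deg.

L=106.885 wrap1=150.20_deg wrap2=209.80_deg

open belt: β = asin((r2−r1)/C) = asin(9/35) = 14.9006°
wrap1 = π − 2β = 150.1988°
wrap2 = π + 2β = 209.8012°
tangent length = C·cosβ = 33.8231
L = r1·wrap1 + r2·wrap2 + 2·C·cosβ = 1·2.6215 + 10·3.6617 + 2·33.8231 = 106.8848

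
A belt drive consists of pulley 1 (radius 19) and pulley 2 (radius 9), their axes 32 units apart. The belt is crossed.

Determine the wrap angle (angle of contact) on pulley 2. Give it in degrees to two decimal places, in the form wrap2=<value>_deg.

crossed belt: β = asin((r1+r2)/C) = asin(28/32) = 61.0450°
wrap1 = wrap2 = π + 2β = 302.0900°

wrap2=302.09_deg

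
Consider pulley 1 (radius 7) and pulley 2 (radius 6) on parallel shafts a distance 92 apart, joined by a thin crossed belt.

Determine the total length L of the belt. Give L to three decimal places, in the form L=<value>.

L=226.681

crossed belt: β = asin((r1+r2)/C) = asin(13/92) = 8.1233°
wrap1 = wrap2 = π + 2β = 196.2467°
tangent length = C·cosβ = 91.0769
L = (r1+r2)·wrap + 2·C·cosβ = 13·3.4252 + 2·91.0769 = 226.6807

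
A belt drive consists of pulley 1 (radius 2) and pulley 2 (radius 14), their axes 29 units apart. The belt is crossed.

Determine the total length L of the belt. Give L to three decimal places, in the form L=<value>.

crossed belt: β = asin((r1+r2)/C) = asin(16/29) = 33.4854°
wrap1 = wrap2 = π + 2β = 246.9708°
tangent length = C·cosβ = 24.1868
L = (r1+r2)·wrap + 2·C·cosβ = 16·4.3105 + 2·24.1868 = 117.3408

L=117.341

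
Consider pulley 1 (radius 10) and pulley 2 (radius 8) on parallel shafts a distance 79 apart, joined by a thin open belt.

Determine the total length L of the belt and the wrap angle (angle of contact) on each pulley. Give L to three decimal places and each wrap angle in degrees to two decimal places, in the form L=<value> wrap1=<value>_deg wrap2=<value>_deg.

L=214.599 wrap1=182.90_deg wrap2=177.10_deg

open belt: β = asin((r2−r1)/C) = asin(-2/79) = -1.4507°
wrap1 = π − 2β = 182.9014°
wrap2 = π + 2β = 177.0986°
tangent length = C·cosβ = 78.9747
L = r1·wrap1 + r2·wrap2 + 2·C·cosβ = 10·3.1922 + 8·3.0910 + 2·78.9747 = 214.5993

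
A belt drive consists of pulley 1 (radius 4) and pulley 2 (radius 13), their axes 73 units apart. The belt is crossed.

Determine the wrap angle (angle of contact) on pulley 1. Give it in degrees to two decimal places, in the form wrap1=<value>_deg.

wrap1=206.93_deg

crossed belt: β = asin((r1+r2)/C) = asin(17/73) = 13.4665°
wrap1 = wrap2 = π + 2β = 206.9330°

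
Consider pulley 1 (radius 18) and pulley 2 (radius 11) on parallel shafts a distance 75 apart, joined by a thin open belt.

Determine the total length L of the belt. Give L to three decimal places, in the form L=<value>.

open belt: β = asin((r2−r1)/C) = asin(-7/75) = -5.3554°
wrap1 = π − 2β = 190.7108°
wrap2 = π + 2β = 169.2892°
tangent length = C·cosβ = 74.6726
L = r1·wrap1 + r2·wrap2 + 2·C·cosβ = 18·3.3285 + 11·2.9547 + 2·74.6726 = 241.7600

L=241.760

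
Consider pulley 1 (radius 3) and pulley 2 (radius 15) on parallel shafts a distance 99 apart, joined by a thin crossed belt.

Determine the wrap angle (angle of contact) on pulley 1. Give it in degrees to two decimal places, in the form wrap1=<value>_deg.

wrap1=200.95_deg

crossed belt: β = asin((r1+r2)/C) = asin(18/99) = 10.4757°
wrap1 = wrap2 = π + 2β = 200.9514°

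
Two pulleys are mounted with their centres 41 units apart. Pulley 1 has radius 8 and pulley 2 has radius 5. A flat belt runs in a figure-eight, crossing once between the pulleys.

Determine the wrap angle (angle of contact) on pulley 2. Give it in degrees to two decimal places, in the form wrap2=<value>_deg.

crossed belt: β = asin((r1+r2)/C) = asin(13/41) = 18.4860°
wrap1 = wrap2 = π + 2β = 216.9720°

wrap2=216.97_deg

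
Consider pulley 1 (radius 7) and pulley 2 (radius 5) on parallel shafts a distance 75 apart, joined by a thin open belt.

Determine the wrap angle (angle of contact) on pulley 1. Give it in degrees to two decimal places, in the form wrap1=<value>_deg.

wrap1=183.06_deg

open belt: β = asin((r2−r1)/C) = asin(-2/75) = -1.5281°
wrap1 = π − 2β = 183.0561°
wrap2 = π + 2β = 176.9439°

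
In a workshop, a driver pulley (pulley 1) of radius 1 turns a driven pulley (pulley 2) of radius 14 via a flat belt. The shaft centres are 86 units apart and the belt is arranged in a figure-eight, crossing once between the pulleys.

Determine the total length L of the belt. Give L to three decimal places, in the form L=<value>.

L=221.747

crossed belt: β = asin((r1+r2)/C) = asin(15/86) = 10.0448°
wrap1 = wrap2 = π + 2β = 200.0897°
tangent length = C·cosβ = 84.6818
L = (r1+r2)·wrap + 2·C·cosβ = 15·3.4922 + 2·84.6818 = 221.7469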